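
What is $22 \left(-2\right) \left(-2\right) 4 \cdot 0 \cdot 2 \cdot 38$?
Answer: $0$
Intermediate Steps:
$22 \left(-2\right) \left(-2\right) 4 \cdot 0 \cdot 2 \cdot 38 = 22 \cdot 4 \cdot 4 \cdot 0 \cdot 2 \cdot 38 = 22 \cdot 16 \cdot 0 \cdot 2 \cdot 38 = 22 \cdot 0 \cdot 2 \cdot 38 = 22 \cdot 0 \cdot 38 = 0 \cdot 38 = 0$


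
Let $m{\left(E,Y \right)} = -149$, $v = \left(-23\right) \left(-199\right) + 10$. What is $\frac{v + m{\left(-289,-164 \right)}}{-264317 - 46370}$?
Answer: $- \frac{4438}{310687} \approx -0.014284$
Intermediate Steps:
$v = 4587$ ($v = 4577 + 10 = 4587$)
$\frac{v + m{\left(-289,-164 \right)}}{-264317 - 46370} = \frac{4587 - 149}{-264317 - 46370} = \frac{4438}{-310687} = 4438 \left(- \frac{1}{310687}\right) = - \frac{4438}{310687}$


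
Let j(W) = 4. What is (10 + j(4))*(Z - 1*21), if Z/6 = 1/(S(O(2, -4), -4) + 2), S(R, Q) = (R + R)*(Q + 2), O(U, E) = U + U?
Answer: -300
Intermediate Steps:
O(U, E) = 2*U
S(R, Q) = 2*R*(2 + Q) (S(R, Q) = (2*R)*(2 + Q) = 2*R*(2 + Q))
Z = -3/7 (Z = 6/(2*(2*2)*(2 - 4) + 2) = 6/(2*4*(-2) + 2) = 6/(-16 + 2) = 6/(-14) = 6*(-1/14) = -3/7 ≈ -0.42857)
(10 + j(4))*(Z - 1*21) = (10 + 4)*(-3/7 - 1*21) = 14*(-3/7 - 21) = 14*(-150/7) = -300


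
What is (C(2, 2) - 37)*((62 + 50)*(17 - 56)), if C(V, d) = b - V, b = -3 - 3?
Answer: 196560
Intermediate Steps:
b = -6
C(V, d) = -6 - V
(C(2, 2) - 37)*((62 + 50)*(17 - 56)) = ((-6 - 1*2) - 37)*((62 + 50)*(17 - 56)) = ((-6 - 2) - 37)*(112*(-39)) = (-8 - 37)*(-4368) = -45*(-4368) = 196560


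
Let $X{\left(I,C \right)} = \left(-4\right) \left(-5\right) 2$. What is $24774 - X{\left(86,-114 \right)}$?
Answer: $24734$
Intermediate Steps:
$X{\left(I,C \right)} = 40$ ($X{\left(I,C \right)} = 20 \cdot 2 = 40$)
$24774 - X{\left(86,-114 \right)} = 24774 - 40 = 24734$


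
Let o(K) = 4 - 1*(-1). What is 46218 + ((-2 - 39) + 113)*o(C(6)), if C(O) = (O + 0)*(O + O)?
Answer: 46578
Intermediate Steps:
C(O) = 2*O² (C(O) = O*(2*O) = 2*O²)
o(K) = 5 (o(K) = 4 + 1 = 5)
46218 + ((-2 - 39) + 113)*o(C(6)) = 46218 + ((-2 - 39) + 113)*5 = 46218 + (-41 + 113)*5 = 46218 + 72*5 = 46218 + 360 = 46578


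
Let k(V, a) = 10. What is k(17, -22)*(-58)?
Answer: -580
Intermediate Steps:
k(17, -22)*(-58) = 10*(-58) = -580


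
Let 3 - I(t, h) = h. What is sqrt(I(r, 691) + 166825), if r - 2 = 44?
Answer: sqrt(166137) ≈ 407.60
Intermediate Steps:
r = 46 (r = 2 + 44 = 46)
I(t, h) = 3 - h
sqrt(I(r, 691) + 166825) = sqrt((3 - 1*691) + 166825) = sqrt((3 - 691) + 166825) = sqrt(-688 + 166825) = sqrt(166137)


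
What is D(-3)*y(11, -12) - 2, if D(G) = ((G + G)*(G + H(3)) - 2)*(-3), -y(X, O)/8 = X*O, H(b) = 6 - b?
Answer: 6334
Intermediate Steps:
y(X, O) = -8*O*X (y(X, O) = -8*X*O = -8*O*X)
D(G) = 6 - 6*G*(3 + G) (D(G) = ((G + G)*(G + (6 - 1*3)) - 2)*(-3) = ((2*G)*(G + (6 - 3)) - 2)*(-3) = ((2*G)*(G + 3) - 2)*(-3) = ((2*G)*(3 + G) - 2)*(-3) = (2*G*(3 + G) - 2)*(-3) = (-2 + 2*G*(3 + G))*(-3) = 6 - 6*G*(3 + G))
D(-3)*y(11, -12) - 2 = (6 - 18*(-3) - 6*(-3)²)*(-8*(-12)*11) - 2 = (6 + 54 - 6*9)*1056 - 2 = (6 + 54 - 54)*1056 - 2 = 6*1056 - 2 = 6336 - 2 = 6334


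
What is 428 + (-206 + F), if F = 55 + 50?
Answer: 327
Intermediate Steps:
F = 105
428 + (-206 + F) = 428 + (-206 + 105) = 428 - 101 = 327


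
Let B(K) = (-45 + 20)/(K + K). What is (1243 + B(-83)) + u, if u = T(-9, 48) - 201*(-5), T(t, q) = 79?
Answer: 386307/166 ≈ 2327.1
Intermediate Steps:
B(K) = -25/(2*K) (B(K) = -25*1/(2*K) = -25/(2*K))
u = 1084 (u = 79 - 201*(-5) = 79 - 1*(-1005) = 79 + 1005 = 1084)
(1243 + B(-83)) + u = (1243 - 25/2/(-83)) + 1084 = (1243 - 25/2*(-1/83)) + 1084 = (1243 + 25/166) + 1084 = 206363/166 + 1084 = 386307/166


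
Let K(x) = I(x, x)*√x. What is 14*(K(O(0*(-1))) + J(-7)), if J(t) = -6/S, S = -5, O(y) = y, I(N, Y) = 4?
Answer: 84/5 ≈ 16.800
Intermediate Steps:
J(t) = 6/5 (J(t) = -6/(-5) = -6*(-⅕) = 6/5)
K(x) = 4*√x
14*(K(O(0*(-1))) + J(-7)) = 14*(4*√(0*(-1)) + 6/5) = 14*(4*√0 + 6/5) = 14*(4*0 + 6/5) = 14*(0 + 6/5) = 14*(6/5) = 84/5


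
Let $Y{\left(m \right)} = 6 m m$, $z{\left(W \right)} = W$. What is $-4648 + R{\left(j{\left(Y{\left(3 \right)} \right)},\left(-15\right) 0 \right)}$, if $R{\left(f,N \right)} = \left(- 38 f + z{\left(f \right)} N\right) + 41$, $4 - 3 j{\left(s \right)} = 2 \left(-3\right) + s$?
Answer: $- \frac{12149}{3} \approx -4049.7$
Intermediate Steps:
$Y{\left(m \right)} = 6 m^{2}$
$j{\left(s \right)} = \frac{10}{3} - \frac{s}{3}$ ($j{\left(s \right)} = \frac{4}{3} - \frac{2 \left(-3\right) + s}{3} = \frac{4}{3} - \frac{-6 + s}{3} = \frac{4}{3} - \left(-2 + \frac{s}{3}\right) = \frac{10}{3} - \frac{s}{3}$)
$R{\left(f,N \right)} = 41 - 38 f + N f$ ($R{\left(f,N \right)} = \left(- 38 f + f N\right) + 41 = \left(- 38 f + N f\right) + 41 = 41 - 38 f + N f$)
$-4648 + R{\left(j{\left(Y{\left(3 \right)} \right)},\left(-15\right) 0 \right)} = -4648 + \left(41 - 38 \left(\frac{10}{3} - \frac{6 \cdot 3^{2}}{3}\right) + \left(-15\right) 0 \left(\frac{10}{3} - \frac{6 \cdot 3^{2}}{3}\right)\right) = -4648 + \left(41 - 38 \left(\frac{10}{3} - \frac{6 \cdot 9}{3}\right) + 0 \left(\frac{10}{3} - \frac{6 \cdot 9}{3}\right)\right) = -4648 + \left(41 - 38 \left(\frac{10}{3} - 18\right) + 0 \left(\frac{10}{3} - 18\right)\right) = -4648 + \left(41 - - \frac{1672}{3} + 0 \left(- \frac{44}{3}\right)\right) = -4648 + \left(41 + \frac{1672}{3} + 0\right) = -4648 + \frac{1795}{3} = - \frac{12149}{3}$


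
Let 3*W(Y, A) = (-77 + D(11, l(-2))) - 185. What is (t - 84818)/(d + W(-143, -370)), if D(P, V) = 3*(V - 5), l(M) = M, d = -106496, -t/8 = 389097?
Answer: 9592782/319771 ≈ 29.999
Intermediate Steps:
t = -3112776 (t = -8*389097 = -3112776)
D(P, V) = -15 + 3*V (D(P, V) = 3*(-5 + V) = -15 + 3*V)
W(Y, A) = -283/3 (W(Y, A) = ((-77 + (-15 + 3*(-2))) - 185)/3 = ((-77 + (-15 - 6)) - 185)/3 = ((-77 - 21) - 185)/3 = (-98 - 185)/3 = (⅓)*(-283) = -283/3)
(t - 84818)/(d + W(-143, -370)) = (-3112776 - 84818)/(-106496 - 283/3) = -3197594/(-319771/3) = -3197594*(-3/319771) = 9592782/319771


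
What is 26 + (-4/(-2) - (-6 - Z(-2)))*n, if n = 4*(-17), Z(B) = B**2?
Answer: -790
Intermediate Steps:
n = -68
26 + (-4/(-2) - (-6 - Z(-2)))*n = 26 + (-4/(-2) - (-6 - 1*(-2)**2))*(-68) = 26 + (-4*(-1/2) - (-6 - 1*4))*(-68) = 26 + (2 - (-6 - 4))*(-68) = 26 + (2 - 1*(-10))*(-68) = 26 + (2 + 10)*(-68) = 26 + 12*(-68) = 26 - 816 = -790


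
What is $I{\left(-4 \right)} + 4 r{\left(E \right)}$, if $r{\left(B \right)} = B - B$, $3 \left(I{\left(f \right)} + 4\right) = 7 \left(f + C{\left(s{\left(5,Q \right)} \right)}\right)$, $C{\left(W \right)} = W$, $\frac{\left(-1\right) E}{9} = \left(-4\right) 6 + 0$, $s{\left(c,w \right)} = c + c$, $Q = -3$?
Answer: $10$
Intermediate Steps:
$s{\left(c,w \right)} = 2 c$
$E = 216$ ($E = - 9 \left(\left(-4\right) 6 + 0\right) = - 9 \left(-24 + 0\right) = \left(-9\right) \left(-24\right) = 216$)
$I{\left(f \right)} = \frac{58}{3} + \frac{7 f}{3}$ ($I{\left(f \right)} = -4 + \frac{7 \left(f + 2 \cdot 5\right)}{3} = -4 + \frac{7 \left(f + 10\right)}{3} = -4 + \frac{7 \left(10 + f\right)}{3} = -4 + \frac{70 + 7 f}{3} = -4 + \left(\frac{70}{3} + \frac{7 f}{3}\right) = \frac{58}{3} + \frac{7 f}{3}$)
$r{\left(B \right)} = 0$
$I{\left(-4 \right)} + 4 r{\left(E \right)} = \left(\frac{58}{3} + \frac{7}{3} \left(-4\right)\right) + 4 \cdot 0 = \left(\frac{58}{3} - \frac{28}{3}\right) + 0 = 10 + 0 = 10$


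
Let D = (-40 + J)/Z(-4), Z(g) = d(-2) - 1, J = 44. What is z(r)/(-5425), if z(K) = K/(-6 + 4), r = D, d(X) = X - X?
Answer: -2/5425 ≈ -0.00036866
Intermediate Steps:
d(X) = 0
Z(g) = -1 (Z(g) = 0 - 1 = -1)
D = -4 (D = (-40 + 44)/(-1) = 4*(-1) = -4)
r = -4
z(K) = -K/2 (z(K) = K/(-2) = K*(-½) = -K/2)
z(r)/(-5425) = -½*(-4)/(-5425) = 2*(-1/5425) = -2/5425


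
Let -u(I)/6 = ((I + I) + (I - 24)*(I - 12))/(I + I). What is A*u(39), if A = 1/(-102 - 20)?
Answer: 483/1586 ≈ 0.30454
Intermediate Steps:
u(I) = -3*(2*I + (-24 + I)*(-12 + I))/I (u(I) = -6*((I + I) + (I - 24)*(I - 12))/(I + I) = -6*(2*I + (-24 + I)*(-12 + I))/(2*I) = -6*(2*I + (-24 + I)*(-12 + I))*1/(2*I) = -3*(2*I + (-24 + I)*(-12 + I))/I)
A = -1/122 (A = 1/(-122) = -1/122 ≈ -0.0081967)
A*u(39) = -(102 - 864/39 - 3*39)/122 = -(102 - 864*1/39 - 117)/122 = -(102 - 288/13 - 117)/122 = -1/122*(-483/13) = 483/1586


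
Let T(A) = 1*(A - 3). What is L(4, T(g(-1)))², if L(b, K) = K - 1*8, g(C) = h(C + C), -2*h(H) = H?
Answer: 100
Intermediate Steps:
h(H) = -H/2
g(C) = -C (g(C) = -(C + C)/2 = -C)
T(A) = -3 + A (T(A) = 1*(-3 + A) = -3 + A)
L(b, K) = -8 + K (L(b, K) = K - 8 = -8 + K)
L(4, T(g(-1)))² = (-8 + (-3 - 1*(-1)))² = (-8 + (-3 + 1))² = (-8 - 2)² = (-10)² = 100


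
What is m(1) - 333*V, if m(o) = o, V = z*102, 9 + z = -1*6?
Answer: 509491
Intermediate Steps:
z = -15 (z = -9 - 1*6 = -9 - 6 = -15)
V = -1530 (V = -15*102 = -1530)
m(1) - 333*V = 1 - 333*(-1530) = 1 + 509490 = 509491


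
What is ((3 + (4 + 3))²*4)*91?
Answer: 36400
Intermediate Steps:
((3 + (4 + 3))²*4)*91 = ((3 + 7)²*4)*91 = (10²*4)*91 = (100*4)*91 = 400*91 = 36400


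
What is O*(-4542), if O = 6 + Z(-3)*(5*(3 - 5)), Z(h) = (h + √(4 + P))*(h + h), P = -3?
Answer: 517788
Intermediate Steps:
Z(h) = 2*h*(1 + h) (Z(h) = (h + √(4 - 3))*(h + h) = (h + √1)*(2*h) = (h + 1)*(2*h) = (1 + h)*(2*h) = 2*h*(1 + h))
O = -114 (O = 6 + (2*(-3)*(1 - 3))*(5*(3 - 5)) = 6 + (2*(-3)*(-2))*(5*(-2)) = 6 + 12*(-10) = 6 - 120 = -114)
O*(-4542) = -114*(-4542) = 517788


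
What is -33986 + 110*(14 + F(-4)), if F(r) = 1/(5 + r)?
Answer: -32336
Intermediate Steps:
-33986 + 110*(14 + F(-4)) = -33986 + 110*(14 + 1/(5 - 4)) = -33986 + 110*(14 + 1/1) = -33986 + 110*(14 + 1) = -33986 + 110*15 = -33986 + 1650 = -32336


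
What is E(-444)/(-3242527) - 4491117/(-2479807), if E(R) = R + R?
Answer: 14564770201275/8040841152289 ≈ 1.8113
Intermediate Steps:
E(R) = 2*R
E(-444)/(-3242527) - 4491117/(-2479807) = (2*(-444))/(-3242527) - 4491117/(-2479807) = -888*(-1/3242527) - 4491117*(-1/2479807) = 888/3242527 + 4491117/2479807 = 14564770201275/8040841152289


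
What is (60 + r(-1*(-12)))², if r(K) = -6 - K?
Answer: 1764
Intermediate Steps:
(60 + r(-1*(-12)))² = (60 + (-6 - (-1)*(-12)))² = (60 + (-6 - 1*12))² = (60 + (-6 - 12))² = (60 - 18)² = 42² = 1764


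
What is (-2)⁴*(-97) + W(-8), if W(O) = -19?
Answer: -1571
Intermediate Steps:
(-2)⁴*(-97) + W(-8) = (-2)⁴*(-97) - 19 = 16*(-97) - 19 = -1552 - 19 = -1571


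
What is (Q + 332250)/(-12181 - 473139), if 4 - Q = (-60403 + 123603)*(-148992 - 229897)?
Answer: -11973058527/242660 ≈ -49341.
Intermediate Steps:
Q = 23945784804 (Q = 4 - (-60403 + 123603)*(-148992 - 229897) = 4 - 63200*(-378889) = 4 - 1*(-23945784800) = 4 + 23945784800 = 23945784804)
(Q + 332250)/(-12181 - 473139) = (23945784804 + 332250)/(-12181 - 473139) = 23946117054/(-485320) = 23946117054*(-1/485320) = -11973058527/242660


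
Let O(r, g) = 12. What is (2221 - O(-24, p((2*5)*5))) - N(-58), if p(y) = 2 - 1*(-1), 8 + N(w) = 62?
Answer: 2155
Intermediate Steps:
N(w) = 54 (N(w) = -8 + 62 = 54)
p(y) = 3 (p(y) = 2 + 1 = 3)
(2221 - O(-24, p((2*5)*5))) - N(-58) = (2221 - 1*12) - 1*54 = (2221 - 12) - 54 = 2209 - 54 = 2155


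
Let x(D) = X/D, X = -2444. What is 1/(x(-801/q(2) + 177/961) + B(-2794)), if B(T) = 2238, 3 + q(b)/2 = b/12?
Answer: 578073/1283745467 ≈ 0.00045030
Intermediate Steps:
q(b) = -6 + b/6 (q(b) = -6 + 2*(b/12) = -6 + b/6)
x(D) = -2444/D
1/(x(-801/q(2) + 177/961) + B(-2794)) = 1/(-2444/(-801/(-6 + (⅙)*2) + 177/961) + 2238) = 1/(-2444/(-801/(-6 + ⅓) + 177*(1/961)) + 2238) = 1/(-2444/(-801/(-17/3) + 177/961) + 2238) = 1/(-2444/(-801*(-3/17) + 177/961) + 2238) = 1/(-2444/(2403/17 + 177/961) + 2238) = 1/(-2444/2312292/16337 + 2238) = 1/(-2444*16337/2312292 + 2238) = 1/(-9981907/578073 + 2238) = 1/(1283745467/578073) = 578073/1283745467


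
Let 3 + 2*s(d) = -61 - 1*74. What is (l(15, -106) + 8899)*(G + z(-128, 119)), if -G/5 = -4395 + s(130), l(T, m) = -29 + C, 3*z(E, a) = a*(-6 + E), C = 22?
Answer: 151205496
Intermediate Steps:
z(E, a) = a*(-6 + E)/3 (z(E, a) = (a*(-6 + E))/3 = a*(-6 + E)/3)
s(d) = -69 (s(d) = -3/2 + (-61 - 1*74)/2 = -3/2 + (-61 - 74)/2 = -3/2 + (1/2)*(-135) = -3/2 - 135/2 = -69)
l(T, m) = -7 (l(T, m) = -29 + 22 = -7)
G = 22320 (G = -5*(-4395 - 69) = -5*(-4464) = 22320)
(l(15, -106) + 8899)*(G + z(-128, 119)) = (-7 + 8899)*(22320 + (1/3)*119*(-6 - 128)) = 8892*(22320 + (1/3)*119*(-134)) = 8892*(22320 - 15946/3) = 8892*(51014/3) = 151205496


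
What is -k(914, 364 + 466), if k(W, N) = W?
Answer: -914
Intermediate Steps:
-k(914, 364 + 466) = -1*914 = -914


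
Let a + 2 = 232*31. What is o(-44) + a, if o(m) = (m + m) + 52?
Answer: 7154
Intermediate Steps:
a = 7190 (a = -2 + 232*31 = -2 + 7192 = 7190)
o(m) = 52 + 2*m (o(m) = 2*m + 52 = 52 + 2*m)
o(-44) + a = (52 + 2*(-44)) + 7190 = (52 - 88) + 7190 = -36 + 7190 = 7154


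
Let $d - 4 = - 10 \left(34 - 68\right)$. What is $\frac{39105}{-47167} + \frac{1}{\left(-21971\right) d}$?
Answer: $- \frac{295556575687}{356489318008} \approx -0.82908$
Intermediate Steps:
$d = 344$ ($d = 4 - 10 \left(34 - 68\right) = 4 - -340 = 4 + 340 = 344$)
$\frac{39105}{-47167} + \frac{1}{\left(-21971\right) d} = \frac{39105}{-47167} + \frac{1}{\left(-21971\right) 344} = 39105 \left(- \frac{1}{47167}\right) - \frac{1}{7558024} = - \frac{39105}{47167} - \frac{1}{7558024} = - \frac{295556575687}{356489318008}$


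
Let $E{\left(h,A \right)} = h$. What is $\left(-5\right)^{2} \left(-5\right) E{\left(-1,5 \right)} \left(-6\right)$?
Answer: $-750$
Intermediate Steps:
$\left(-5\right)^{2} \left(-5\right) E{\left(-1,5 \right)} \left(-6\right) = \left(-5\right)^{2} \left(-5\right) \left(-1\right) \left(-6\right) = 25 \left(-5\right) \left(-1\right) \left(-6\right) = \left(-125\right) \left(-1\right) \left(-6\right) = 125 \left(-6\right) = -750$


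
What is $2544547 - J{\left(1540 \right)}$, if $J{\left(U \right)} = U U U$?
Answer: $-3649719453$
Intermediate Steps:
$J{\left(U \right)} = U^{3}$ ($J{\left(U \right)} = U^{2} U = U^{3}$)
$2544547 - J{\left(1540 \right)} = 2544547 - 1540^{3} = 2544547 - 3652264000 = -3649719453$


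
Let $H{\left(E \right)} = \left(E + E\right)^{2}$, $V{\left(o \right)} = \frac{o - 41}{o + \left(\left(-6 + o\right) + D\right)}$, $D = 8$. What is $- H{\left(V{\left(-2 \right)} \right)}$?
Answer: $-1849$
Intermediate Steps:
$V{\left(o \right)} = \frac{-41 + o}{2 + 2 o}$ ($V{\left(o \right)} = \frac{o - 41}{o + \left(\left(-6 + o\right) + 8\right)} = \frac{-41 + o}{o + \left(2 + o\right)} = \frac{-41 + o}{2 + 2 o}$)
$H{\left(E \right)} = 4 E^{2}$ ($H{\left(E \right)} = \left(2 E\right)^{2} = 4 E^{2}$)
$- H{\left(V{\left(-2 \right)} \right)} = - 4 \left(\frac{-41 - 2}{2 \left(1 - 2\right)}\right)^{2} = - 4 \left(\frac{1}{2} \frac{1}{-1} \left(-43\right)\right)^{2} = - 4 \left(\frac{1}{2} \left(-1\right) \left(-43\right)\right)^{2} = - 4 \left(\frac{43}{2}\right)^{2} = - \frac{4 \cdot 1849}{4} = \left(-1\right) 1849 = -1849$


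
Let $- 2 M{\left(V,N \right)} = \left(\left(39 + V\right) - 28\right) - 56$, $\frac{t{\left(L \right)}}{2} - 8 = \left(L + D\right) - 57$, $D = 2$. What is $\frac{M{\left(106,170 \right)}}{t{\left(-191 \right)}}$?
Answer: $\frac{61}{952} \approx 0.064076$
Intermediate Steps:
$t{\left(L \right)} = -94 + 2 L$ ($t{\left(L \right)} = 16 + 2 \left(\left(L + 2\right) - 57\right) = 16 + 2 \left(\left(2 + L\right) - 57\right) = 16 + 2 \left(-55 + L\right) = 16 + \left(-110 + 2 L\right) = -94 + 2 L$)
$M{\left(V,N \right)} = \frac{45}{2} - \frac{V}{2}$ ($M{\left(V,N \right)} = - \frac{\left(\left(39 + V\right) - 28\right) - 56}{2} = - \frac{\left(11 + V\right) - 56}{2} = - \frac{-45 + V}{2} = \frac{45}{2} - \frac{V}{2}$)
$\frac{M{\left(106,170 \right)}}{t{\left(-191 \right)}} = \frac{\frac{45}{2} - 53}{-94 + 2 \left(-191\right)} = \frac{\frac{45}{2} - 53}{-94 - 382} = - \frac{61}{2 \left(-476\right)} = \left(- \frac{61}{2}\right) \left(- \frac{1}{476}\right) = \frac{61}{952}$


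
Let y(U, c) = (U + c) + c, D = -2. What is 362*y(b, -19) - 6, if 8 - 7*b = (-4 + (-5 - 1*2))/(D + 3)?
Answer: -89456/7 ≈ -12779.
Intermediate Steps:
b = 19/7 (b = 8/7 - (-4 + (-5 - 1*2))/(7*(-2 + 3)) = 8/7 - (-4 + (-5 - 2))/(7*1) = 8/7 - (-4 - 7)/7 = 8/7 - (-11)/7 = 8/7 - ⅐*(-11) = 8/7 + 11/7 = 19/7 ≈ 2.7143)
y(U, c) = U + 2*c
362*y(b, -19) - 6 = 362*(19/7 + 2*(-19)) - 6 = 362*(19/7 - 38) - 6 = 362*(-247/7) - 6 = -89414/7 - 6 = -89456/7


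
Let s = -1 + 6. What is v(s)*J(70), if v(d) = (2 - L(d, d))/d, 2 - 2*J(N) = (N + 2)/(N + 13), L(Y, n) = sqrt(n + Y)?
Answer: 94/415 - 47*sqrt(10)/415 ≈ -0.13163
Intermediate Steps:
L(Y, n) = sqrt(Y + n)
J(N) = 1 - (2 + N)/(2*(13 + N)) (J(N) = 1 - (N + 2)/(2*(N + 13)) = 1 - (2 + N)/(2*(13 + N)))
s = 5
v(d) = (2 - sqrt(2)*sqrt(d))/d (v(d) = (2 - sqrt(d + d))/d = (2 - sqrt(2*d))/d = (2 - sqrt(2)*sqrt(d))/d)
v(s)*J(70) = ((2 - sqrt(2)*sqrt(5))/5)*((24 + 70)/(2*(13 + 70))) = ((2 - sqrt(10))/5)*((1/2)*94/83) = (2/5 - sqrt(10)/5)*((1/2)*(1/83)*94) = (2/5 - sqrt(10)/5)*(47/83) = 94/415 - 47*sqrt(10)/415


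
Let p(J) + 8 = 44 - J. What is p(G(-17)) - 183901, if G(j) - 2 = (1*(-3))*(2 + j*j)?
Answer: -182994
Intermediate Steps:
G(j) = -4 - 3*j**2 (G(j) = 2 + (1*(-3))*(2 + j*j) = 2 - 3*(2 + j**2) = 2 + (-6 - 3*j**2) = -4 - 3*j**2)
p(J) = 36 - J (p(J) = -8 + (44 - J) = 36 - J)
p(G(-17)) - 183901 = (36 - (-4 - 3*(-17)**2)) - 183901 = (36 - (-4 - 3*289)) - 183901 = (36 - (-4 - 867)) - 183901 = (36 - 1*(-871)) - 183901 = (36 + 871) - 183901 = 907 - 183901 = -182994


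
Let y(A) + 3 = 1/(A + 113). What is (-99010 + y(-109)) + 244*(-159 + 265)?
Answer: -292595/4 ≈ -73149.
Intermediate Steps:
y(A) = -3 + 1/(113 + A) (y(A) = -3 + 1/(A + 113) = -3 + 1/(113 + A))
(-99010 + y(-109)) + 244*(-159 + 265) = (-99010 + (-338 - 3*(-109))/(113 - 109)) + 244*(-159 + 265) = (-99010 + (-338 + 327)/4) + 244*106 = (-99010 + (1/4)*(-11)) + 25864 = (-99010 - 11/4) + 25864 = -396051/4 + 25864 = -292595/4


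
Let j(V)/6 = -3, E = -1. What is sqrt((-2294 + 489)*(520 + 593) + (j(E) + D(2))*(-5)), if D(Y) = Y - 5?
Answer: 2*I*sqrt(502215) ≈ 1417.3*I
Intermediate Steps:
j(V) = -18 (j(V) = 6*(-3) = -18)
D(Y) = -5 + Y
sqrt((-2294 + 489)*(520 + 593) + (j(E) + D(2))*(-5)) = sqrt((-2294 + 489)*(520 + 593) + (-18 + (-5 + 2))*(-5)) = sqrt(-1805*1113 + (-18 - 3)*(-5)) = sqrt(-2008965 - 21*(-5)) = sqrt(-2008965 + 105) = sqrt(-2008860) = 2*I*sqrt(502215)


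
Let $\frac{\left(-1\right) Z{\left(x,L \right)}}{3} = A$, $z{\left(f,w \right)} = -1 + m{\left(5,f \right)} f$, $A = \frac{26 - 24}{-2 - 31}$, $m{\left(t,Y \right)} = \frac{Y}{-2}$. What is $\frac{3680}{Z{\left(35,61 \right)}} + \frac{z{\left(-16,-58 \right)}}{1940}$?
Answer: $\frac{39265471}{1940} \approx 20240.0$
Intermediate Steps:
$m{\left(t,Y \right)} = - \frac{Y}{2}$ ($m{\left(t,Y \right)} = Y \left(- \frac{1}{2}\right) = - \frac{Y}{2}$)
$A = - \frac{2}{33}$ ($A = \frac{2}{-33} = 2 \left(- \frac{1}{33}\right) = - \frac{2}{33} \approx -0.060606$)
$z{\left(f,w \right)} = -1 - \frac{f^{2}}{2}$ ($z{\left(f,w \right)} = -1 + - \frac{f}{2} f = -1 - \frac{f^{2}}{2}$)
$Z{\left(x,L \right)} = \frac{2}{11}$ ($Z{\left(x,L \right)} = \left(-3\right) \left(- \frac{2}{33}\right) = \frac{2}{11}$)
$\frac{3680}{Z{\left(35,61 \right)}} + \frac{z{\left(-16,-58 \right)}}{1940} = \frac{3680}{\frac{2}{11}} + \frac{-1 - \frac{\left(-16\right)^{2}}{2}}{1940} = 3680 \cdot \frac{11}{2} + \left(-1 - 128\right) \frac{1}{1940} = 20240 + \left(-1 - 128\right) \frac{1}{1940} = 20240 - \frac{129}{1940} = \frac{39265471}{1940}$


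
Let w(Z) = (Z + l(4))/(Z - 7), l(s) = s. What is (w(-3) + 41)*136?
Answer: 27812/5 ≈ 5562.4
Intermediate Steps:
w(Z) = (4 + Z)/(-7 + Z) (w(Z) = (Z + 4)/(Z - 7) = (4 + Z)/(-7 + Z))
(w(-3) + 41)*136 = ((4 - 3)/(-7 - 3) + 41)*136 = (1/(-10) + 41)*136 = (-1/10*1 + 41)*136 = (-1/10 + 41)*136 = (409/10)*136 = 27812/5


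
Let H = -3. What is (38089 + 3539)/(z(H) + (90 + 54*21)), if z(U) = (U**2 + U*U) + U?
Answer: 13876/413 ≈ 33.598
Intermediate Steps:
z(U) = U + 2*U**2 (z(U) = (U**2 + U**2) + U = 2*U**2 + U = U + 2*U**2)
(38089 + 3539)/(z(H) + (90 + 54*21)) = (38089 + 3539)/(-3*(1 + 2*(-3)) + (90 + 54*21)) = 41628/(-3*(1 - 6) + (90 + 1134)) = 41628/(-3*(-5) + 1224) = 41628/(15 + 1224) = 41628/1239 = 41628*(1/1239) = 13876/413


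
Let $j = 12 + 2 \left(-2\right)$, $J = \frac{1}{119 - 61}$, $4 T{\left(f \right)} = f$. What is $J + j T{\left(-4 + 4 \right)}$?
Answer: $\frac{1}{58} \approx 0.017241$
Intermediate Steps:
$T{\left(f \right)} = \frac{f}{4}$
$J = \frac{1}{58} \approx 0.017241$
$j = 8$ ($j = 12 - 4 = 8$)
$J + j T{\left(-4 + 4 \right)} = \frac{1}{58} + 8 \frac{-4 + 4}{4} = \frac{1}{58} + 8 \cdot \frac{1}{4} \cdot 0 = \frac{1}{58} + 8 \cdot 0 = \frac{1}{58} + 0 = \frac{1}{58}$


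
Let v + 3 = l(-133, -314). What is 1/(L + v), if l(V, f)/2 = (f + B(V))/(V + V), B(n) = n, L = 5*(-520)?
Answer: -133/345752 ≈ -0.00038467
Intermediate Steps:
L = -2600
l(V, f) = (V + f)/V (l(V, f) = 2*((f + V)/(V + V)) = 2*((V + f)/((2*V))) = 2*((V + f)*(1/(2*V))) = 2*((V + f)/(2*V)) = (V + f)/V)
v = 48/133 (v = -3 + (-133 - 314)/(-133) = -3 - 1/133*(-447) = -3 + 447/133 = 48/133 ≈ 0.36090)
1/(L + v) = 1/(-2600 + 48/133) = 1/(-345752/133) = -133/345752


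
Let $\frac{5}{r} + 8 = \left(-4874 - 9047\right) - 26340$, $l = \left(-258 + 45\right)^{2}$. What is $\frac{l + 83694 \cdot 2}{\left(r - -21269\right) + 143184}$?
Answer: $\frac{8567511633}{6622357852} \approx 1.2937$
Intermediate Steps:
$l = 45369$ ($l = \left(-213\right)^{2} = 45369$)
$r = - \frac{5}{40269}$ ($r = \frac{5}{-8 - 40261} = \frac{5}{-40269} = 5 \left(- \frac{1}{40269}\right) = - \frac{5}{40269} \approx -0.00012417$)
$\frac{l + 83694 \cdot 2}{\left(r - -21269\right) + 143184} = \frac{45369 + 83694 \cdot 2}{\left(- \frac{5}{40269} - -21269\right) + 143184} = \frac{45369 + 167388}{\left(- \frac{5}{40269} + 21269\right) + 143184} = \frac{212757}{\frac{856481356}{40269} + 143184} = \frac{212757}{\frac{6622357852}{40269}} = 212757 \cdot \frac{40269}{6622357852} = \frac{8567511633}{6622357852}$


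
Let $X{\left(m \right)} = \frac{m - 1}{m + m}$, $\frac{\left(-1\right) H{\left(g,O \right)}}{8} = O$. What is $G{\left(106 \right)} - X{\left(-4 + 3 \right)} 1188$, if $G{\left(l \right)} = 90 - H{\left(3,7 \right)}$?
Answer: $-1042$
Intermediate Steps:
$H{\left(g,O \right)} = - 8 O$
$G{\left(l \right)} = 146$ ($G{\left(l \right)} = 90 - \left(-8\right) 7 = 90 - -56 = 90 + 56 = 146$)
$X{\left(m \right)} = \frac{-1 + m}{2 m}$
$G{\left(106 \right)} - X{\left(-4 + 3 \right)} 1188 = 146 - \frac{-1 + \left(-4 + 3\right)}{2 \left(-4 + 3\right)} 1188 = 146 - \frac{-1 - 1}{2 \left(-1\right)} 1188 = 146 - \frac{1}{2} \left(-1\right) \left(-2\right) 1188 = 146 - 1 \cdot 1188 = 146 - 1188 = -1042$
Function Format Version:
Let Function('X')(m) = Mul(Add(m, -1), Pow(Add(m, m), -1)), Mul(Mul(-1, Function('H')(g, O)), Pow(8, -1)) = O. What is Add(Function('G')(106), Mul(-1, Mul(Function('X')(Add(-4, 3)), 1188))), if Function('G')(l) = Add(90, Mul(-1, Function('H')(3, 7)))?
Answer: -1042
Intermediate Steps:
Function('H')(g, O) = Mul(-8, O)
Function('G')(l) = 146 (Function('G')(l) = Add(90, Mul(-1, Mul(-8, 7))) = Add(90, Mul(-1, -56)) = Add(90, 56) = 146)
Function('X')(m) = Mul(Rational(1, 2), Pow(m, -1), Add(-1, m)) (Function('X')(m) = Mul(Add(-1, m), Pow(Mul(2, m), -1)) = Mul(Add(-1, m), Mul(Rational(1, 2), Pow(m, -1))) = Mul(Rational(1, 2), Pow(m, -1), Add(-1, m)))
Add(Function('G')(106), Mul(-1, Mul(Function('X')(Add(-4, 3)), 1188))) = Add(146, Mul(-1, Mul(Mul(Rational(1, 2), Pow(Add(-4, 3), -1), Add(-1, Add(-4, 3))), 1188))) = Add(146, Mul(-1, Mul(Mul(Rational(1, 2), Pow(-1, -1), Add(-1, -1)), 1188))) = Add(146, Mul(-1, Mul(Mul(Rational(1, 2), -1, -2), 1188))) = Add(146, Mul(-1, Mul(1, 1188))) = Add(146, Mul(-1, 1188)) = Add(146, -1188) = -1042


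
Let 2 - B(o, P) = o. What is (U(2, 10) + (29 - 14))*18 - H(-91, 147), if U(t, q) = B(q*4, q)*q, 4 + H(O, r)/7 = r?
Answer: -7571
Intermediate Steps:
B(o, P) = 2 - o
H(O, r) = -28 + 7*r
U(t, q) = q*(2 - 4*q) (U(t, q) = (2 - q*4)*q = (2 - 4*q)*q = q*(2 - 4*q))
(U(2, 10) + (29 - 14))*18 - H(-91, 147) = (2*10*(1 - 2*10) + (29 - 14))*18 - (-28 + 7*147) = (2*10*(1 - 20) + 15)*18 - (-28 + 1029) = (2*10*(-19) + 15)*18 - 1*1001 = (-380 + 15)*18 - 1001 = -365*18 - 1001 = -6570 - 1001 = -7571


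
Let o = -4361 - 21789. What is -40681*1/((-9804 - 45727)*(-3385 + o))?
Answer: -40681/1640108085 ≈ -2.4804e-5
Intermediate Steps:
o = -26150
-40681*1/((-9804 - 45727)*(-3385 + o)) = -40681*1/((-9804 - 45727)*(-3385 - 26150)) = -40681/((-29535*(-55531))) = -40681/1640108085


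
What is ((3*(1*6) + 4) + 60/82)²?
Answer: 868624/1681 ≈ 516.73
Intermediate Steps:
((3*(1*6) + 4) + 60/82)² = ((3*6 + 4) + 60*(1/82))² = ((18 + 4) + 30/41)² = (22 + 30/41)² = (932/41)² = 868624/1681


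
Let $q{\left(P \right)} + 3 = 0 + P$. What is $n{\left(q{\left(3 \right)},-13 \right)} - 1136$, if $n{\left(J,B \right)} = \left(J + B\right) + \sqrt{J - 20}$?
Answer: $-1149 + 2 i \sqrt{5} \approx -1149.0 + 4.4721 i$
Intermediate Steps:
$q{\left(P \right)} = -3 + P$ ($q{\left(P \right)} = -3 + \left(0 + P\right) = -3 + P$)
$n{\left(J,B \right)} = B + J + \sqrt{-20 + J}$ ($n{\left(J,B \right)} = \left(B + J\right) + \sqrt{-20 + J} = B + J + \sqrt{-20 + J}$)
$n{\left(q{\left(3 \right)},-13 \right)} - 1136 = \left(-13 + \left(-3 + 3\right) + \sqrt{-20 + \left(-3 + 3\right)}\right) - 1136 = \left(-13 + 0 + \sqrt{-20 + 0}\right) - 1136 = \left(-13 + 0 + \sqrt{-20}\right) - 1136 = \left(-13 + 0 + 2 i \sqrt{5}\right) - 1136 = \left(-13 + 2 i \sqrt{5}\right) - 1136 = -1149 + 2 i \sqrt{5}$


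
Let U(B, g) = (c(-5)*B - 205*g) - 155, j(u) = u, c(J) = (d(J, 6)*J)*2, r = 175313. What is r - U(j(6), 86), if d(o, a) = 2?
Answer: 193218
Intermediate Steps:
c(J) = 4*J (c(J) = (2*J)*2 = 4*J)
U(B, g) = -155 - 205*g - 20*B (U(B, g) = ((4*(-5))*B - 205*g) - 155 = (-20*B - 205*g) - 155 = (-205*g - 20*B) - 155 = -155 - 205*g - 20*B)
r - U(j(6), 86) = 175313 - (-155 - 205*86 - 20*6) = 175313 - (-155 - 17630 - 120) = 175313 - 1*(-17905) = 175313 + 17905 = 193218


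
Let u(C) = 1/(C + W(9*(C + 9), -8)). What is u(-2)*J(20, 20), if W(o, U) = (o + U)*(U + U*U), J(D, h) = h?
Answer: 10/1539 ≈ 0.0064977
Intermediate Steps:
W(o, U) = (U + o)*(U + U²)
u(C) = 1/(4088 + 505*C) (u(C) = 1/(C - 8*(-8 + 9*(C + 9) + (-8)² - 72*(C + 9))) = 1/(C - 8*(-8 + 9*(9 + C) + 64 - 72*(9 + C))) = 1/(C - 8*(-8 + (81 + 9*C) + 64 - 8*(81 + 9*C))) = 1/(C - 8*(-8 + (81 + 9*C) + 64 + (-648 - 72*C))) = 1/(C - 8*(-511 - 63*C)) = 1/(C + (4088 + 504*C)) = 1/(4088 + 505*C))
u(-2)*J(20, 20) = 20/(4088 + 505*(-2)) = 20/(4088 - 1010) = 20/3078 = (1/3078)*20 = 10/1539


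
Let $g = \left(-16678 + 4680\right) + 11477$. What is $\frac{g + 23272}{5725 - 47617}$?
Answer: $- \frac{22751}{41892} \approx -0.54309$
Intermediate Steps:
$g = -521$ ($g = -11998 + 11477 = -521$)
$\frac{g + 23272}{5725 - 47617} = \frac{-521 + 23272}{5725 - 47617} = \frac{22751}{5725 - 47617} = \frac{22751}{-41892} = 22751 \left(- \frac{1}{41892}\right) = - \frac{22751}{41892}$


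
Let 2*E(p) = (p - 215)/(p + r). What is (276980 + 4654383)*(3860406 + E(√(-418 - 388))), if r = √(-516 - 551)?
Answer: 4931363*(215*I + 7720812*√1067 + 7720813*√806)/(2*(√806 + √1067)) ≈ 1.9037e+13 + 8.6827e+6*I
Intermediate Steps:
r = I*√1067 (r = √(-1067) = I*√1067 ≈ 32.665*I)
E(p) = (-215 + p)/(2*(p + I*√1067)) (E(p) = ((p - 215)/(p + I*√1067))/2 = ((-215 + p)/(p + I*√1067))/2 = (-215 + p)/(2*(p + I*√1067)))
(276980 + 4654383)*(3860406 + E(√(-418 - 388))) = (276980 + 4654383)*(3860406 + (-215 + √(-418 - 388))/(2*(√(-418 - 388) + I*√1067))) = 4931363*(3860406 + (-215 + √(-806))/(2*(√(-806) + I*√1067))) = 4931363*(3860406 + (-215 + I*√806)/(2*(I*√806 + I*√1067))) = 19037063313378 + 4931363*(-215 + I*√806)/(2*(I*√806 + I*√1067))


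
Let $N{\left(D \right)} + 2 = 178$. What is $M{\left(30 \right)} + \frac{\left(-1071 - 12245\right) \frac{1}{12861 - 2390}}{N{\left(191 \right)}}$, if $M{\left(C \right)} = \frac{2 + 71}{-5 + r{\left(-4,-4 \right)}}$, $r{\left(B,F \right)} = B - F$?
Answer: $- \frac{33649497}{2303620} \approx -14.607$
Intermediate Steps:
$N{\left(D \right)} = 176$ ($N{\left(D \right)} = -2 + 178 = 176$)
$M{\left(C \right)} = - \frac{73}{5}$ ($M{\left(C \right)} = \frac{2 + 71}{-5 - 0} = \frac{73}{-5 + \left(-4 + 4\right)} = \frac{73}{-5 + 0} = \frac{73}{-5} = 73 \left(- \frac{1}{5}\right) = - \frac{73}{5}$)
$M{\left(30 \right)} + \frac{\left(-1071 - 12245\right) \frac{1}{12861 - 2390}}{N{\left(191 \right)}} = - \frac{73}{5} + \frac{\left(-1071 - 12245\right) \frac{1}{12861 - 2390}}{176} = - \frac{73}{5} + - \frac{13316}{10471} \cdot \frac{1}{176} = - \frac{73}{5} + \left(-13316\right) \frac{1}{10471} \cdot \frac{1}{176} = - \frac{73}{5} - \frac{3329}{460724} = - \frac{33649497}{2303620}$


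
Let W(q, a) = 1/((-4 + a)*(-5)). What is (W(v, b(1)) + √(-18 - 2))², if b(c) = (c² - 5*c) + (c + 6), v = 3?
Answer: -499/25 + 4*I*√5/5 ≈ -19.96 + 1.7889*I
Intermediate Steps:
b(c) = 6 + c² - 4*c (b(c) = (c² - 5*c) + (6 + c) = 6 + c² - 4*c)
W(q, a) = -1/(5*(-4 + a)) (W(q, a) = -⅕/(-4 + a) = -1/(5*(-4 + a)))
(W(v, b(1)) + √(-18 - 2))² = (-1/(-20 + 5*(6 + 1² - 4*1)) + √(-18 - 2))² = (-1/(-20 + 5*(6 + 1 - 4)) + √(-20))² = (-1/(-20 + 5*3) + 2*I*√5)² = (-1/(-20 + 15) + 2*I*√5)² = (-1/(-5) + 2*I*√5)² = (-1*(-⅕) + 2*I*√5)² = (⅕ + 2*I*√5)²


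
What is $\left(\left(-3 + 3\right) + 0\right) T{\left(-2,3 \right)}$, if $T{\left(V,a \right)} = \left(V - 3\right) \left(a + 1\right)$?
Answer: $0$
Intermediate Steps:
$T{\left(V,a \right)} = \left(1 + a\right) \left(-3 + V\right)$ ($T{\left(V,a \right)} = \left(-3 + V\right) \left(1 + a\right) = \left(1 + a\right) \left(-3 + V\right)$)
$\left(\left(-3 + 3\right) + 0\right) T{\left(-2,3 \right)} = \left(\left(-3 + 3\right) + 0\right) \left(-3 - 2 - 9 - 6\right) = \left(0 + 0\right) \left(-3 - 2 - 9 - 6\right) = 0 \left(-20\right) = 0$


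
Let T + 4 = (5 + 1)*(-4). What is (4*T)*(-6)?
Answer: 672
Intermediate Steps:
T = -28 (T = -4 + (5 + 1)*(-4) = -4 + 6*(-4) = -4 - 24 = -28)
(4*T)*(-6) = (4*(-28))*(-6) = -112*(-6) = 672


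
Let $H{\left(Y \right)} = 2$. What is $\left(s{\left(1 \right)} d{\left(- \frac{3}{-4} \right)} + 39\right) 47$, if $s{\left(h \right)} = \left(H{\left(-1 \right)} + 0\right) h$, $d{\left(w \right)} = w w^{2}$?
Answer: $\frac{59925}{32} \approx 1872.7$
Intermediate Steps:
$d{\left(w \right)} = w^{3}$
$s{\left(h \right)} = 2 h$ ($s{\left(h \right)} = \left(2 + 0\right) h = 2 h$)
$\left(s{\left(1 \right)} d{\left(- \frac{3}{-4} \right)} + 39\right) 47 = \left(2 \cdot 1 \left(- \frac{3}{-4}\right)^{3} + 39\right) 47 = \left(2 \left(\left(-3\right) \left(- \frac{1}{4}\right)\right)^{3} + 39\right) 47 = \left(2 \left(\frac{3}{4}\right)^{3} + 39\right) 47 = \left(2 \cdot \frac{27}{64} + 39\right) 47 = \left(\frac{27}{32} + 39\right) 47 = \frac{1275}{32} \cdot 47 = \frac{59925}{32}$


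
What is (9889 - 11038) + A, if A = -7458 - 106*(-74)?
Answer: -763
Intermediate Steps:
A = 386 (A = -7458 - 1*(-7844) = -7458 + 7844 = 386)
(9889 - 11038) + A = (9889 - 11038) + 386 = -1149 + 386 = -763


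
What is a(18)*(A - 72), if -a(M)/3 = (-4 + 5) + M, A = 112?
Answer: -2280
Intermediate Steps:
a(M) = -3 - 3*M (a(M) = -3*((-4 + 5) + M) = -3*(1 + M) = -3 - 3*M)
a(18)*(A - 72) = (-3 - 3*18)*(112 - 72) = (-3 - 54)*40 = -57*40 = -2280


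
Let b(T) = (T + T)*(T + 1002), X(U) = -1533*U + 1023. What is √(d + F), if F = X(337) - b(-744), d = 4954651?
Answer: √4822957 ≈ 2196.1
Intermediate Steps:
X(U) = 1023 - 1533*U
b(T) = 2*T*(1002 + T) (b(T) = (2*T)*(1002 + T) = 2*T*(1002 + T))
F = -131694 (F = (1023 - 1533*337) - 2*(-744)*(1002 - 744) = (1023 - 516621) - 2*(-744)*258 = -515598 - 1*(-383904) = -515598 + 383904 = -131694)
√(d + F) = √(4954651 - 131694) = √4822957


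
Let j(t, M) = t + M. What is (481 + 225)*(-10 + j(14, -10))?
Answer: -4236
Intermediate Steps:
j(t, M) = M + t
(481 + 225)*(-10 + j(14, -10)) = (481 + 225)*(-10 + (-10 + 14)) = 706*(-10 + 4) = 706*(-6) = -4236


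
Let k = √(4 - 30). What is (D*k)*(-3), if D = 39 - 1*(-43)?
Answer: -246*I*√26 ≈ -1254.4*I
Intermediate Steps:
D = 82 (D = 39 + 43 = 82)
k = I*√26 (k = √(-26) = I*√26 ≈ 5.099*I)
(D*k)*(-3) = (82*(I*√26))*(-3) = (82*I*√26)*(-3) = -246*I*√26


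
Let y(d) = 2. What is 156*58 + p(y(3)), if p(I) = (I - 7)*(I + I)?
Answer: 9028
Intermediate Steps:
p(I) = 2*I*(-7 + I) (p(I) = (-7 + I)*(2*I) = 2*I*(-7 + I))
156*58 + p(y(3)) = 156*58 + 2*2*(-7 + 2) = 9048 + 2*2*(-5) = 9048 - 20 = 9028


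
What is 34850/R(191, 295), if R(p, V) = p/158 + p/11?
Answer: 60569300/32279 ≈ 1876.4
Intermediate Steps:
R(p, V) = 169*p/1738 (R(p, V) = p*(1/158) + p*(1/11) = p/158 + p/11 = 169*p/1738)
34850/R(191, 295) = 34850/(((169/1738)*191)) = 34850/(32279/1738) = 34850*(1738/32279) = 60569300/32279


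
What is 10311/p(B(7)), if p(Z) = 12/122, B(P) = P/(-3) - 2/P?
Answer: 209657/2 ≈ 1.0483e+5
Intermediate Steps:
B(P) = -2/P - P/3 (B(P) = P*(-1/3) - 2/P = -P/3 - 2/P = -2/P - P/3)
p(Z) = 6/61 (p(Z) = 12*(1/122) = 6/61)
10311/p(B(7)) = 10311/(6/61) = 10311*(61/6) = 209657/2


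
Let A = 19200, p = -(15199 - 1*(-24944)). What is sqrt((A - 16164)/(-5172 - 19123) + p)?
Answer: I*sqrt(23694360084195)/24295 ≈ 200.36*I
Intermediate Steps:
p = -40143 (p = -(15199 + 24944) = -1*40143 = -40143)
sqrt((A - 16164)/(-5172 - 19123) + p) = sqrt((19200 - 16164)/(-5172 - 19123) - 40143) = sqrt(3036/(-24295) - 40143) = sqrt(3036*(-1/24295) - 40143) = sqrt(-3036/24295 - 40143) = sqrt(-975277221/24295) = I*sqrt(23694360084195)/24295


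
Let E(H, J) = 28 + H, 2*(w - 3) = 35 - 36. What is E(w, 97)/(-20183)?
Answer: -61/40366 ≈ -0.0015112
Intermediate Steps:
w = 5/2 (w = 3 + (35 - 36)/2 = 3 + (1/2)*(-1) = 3 - 1/2 = 5/2 ≈ 2.5000)
E(w, 97)/(-20183) = (28 + 5/2)/(-20183) = (61/2)*(-1/20183) = -61/40366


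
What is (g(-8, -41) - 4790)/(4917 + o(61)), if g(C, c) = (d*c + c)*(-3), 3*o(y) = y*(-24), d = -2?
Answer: -4913/4429 ≈ -1.1093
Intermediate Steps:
o(y) = -8*y (o(y) = (y*(-24))/3 = (-24*y)/3 = -8*y)
g(C, c) = 3*c (g(C, c) = (-2*c + c)*(-3) = -c*(-3) = 3*c)
(g(-8, -41) - 4790)/(4917 + o(61)) = (3*(-41) - 4790)/(4917 - 8*61) = (-123 - 4790)/(4917 - 488) = -4913/4429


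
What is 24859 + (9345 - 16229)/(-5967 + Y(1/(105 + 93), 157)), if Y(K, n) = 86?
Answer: 146202663/5881 ≈ 24860.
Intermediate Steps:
24859 + (9345 - 16229)/(-5967 + Y(1/(105 + 93), 157)) = 24859 + (9345 - 16229)/(-5967 + 86) = 24859 - 6884/(-5881) = 24859 - 6884*(-1/5881) = 24859 + 6884/5881 = 146202663/5881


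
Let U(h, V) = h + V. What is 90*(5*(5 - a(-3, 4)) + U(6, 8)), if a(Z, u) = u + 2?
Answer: 810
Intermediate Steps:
a(Z, u) = 2 + u
U(h, V) = V + h
90*(5*(5 - a(-3, 4)) + U(6, 8)) = 90*(5*(5 - (2 + 4)) + (8 + 6)) = 90*(5*(5 - 1*6) + 14) = 90*(5*(5 - 6) + 14) = 90*(5*(-1) + 14) = 90*(-5 + 14) = 90*9 = 810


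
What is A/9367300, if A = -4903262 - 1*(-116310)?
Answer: -1196738/2341825 ≈ -0.51103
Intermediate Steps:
A = -4786952 (A = -4903262 + 116310 = -4786952)
A/9367300 = -4786952/9367300 = -4786952*1/9367300 = -1196738/2341825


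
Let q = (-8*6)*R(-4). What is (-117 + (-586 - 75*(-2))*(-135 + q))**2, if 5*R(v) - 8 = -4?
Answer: 142451140329/25 ≈ 5.6980e+9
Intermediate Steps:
R(v) = 4/5 (R(v) = 8/5 + (1/5)*(-4) = 8/5 - 4/5 = 4/5)
q = -192/5 (q = -8*6*(4/5) = -48*4/5 = -192/5 ≈ -38.400)
(-117 + (-586 - 75*(-2))*(-135 + q))**2 = (-117 + (-586 - 75*(-2))*(-135 - 192/5))**2 = (-117 + (-586 + 150)*(-867/5))**2 = (-117 - 436*(-867/5))**2 = (-117 + 378012/5)**2 = (377427/5)**2 = 142451140329/25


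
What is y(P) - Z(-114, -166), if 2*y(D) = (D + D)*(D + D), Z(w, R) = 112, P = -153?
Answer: 46706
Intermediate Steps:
y(D) = 2*D² (y(D) = ((D + D)*(D + D))/2 = ((2*D)*(2*D))/2 = (4*D²)/2 = 2*D²)
y(P) - Z(-114, -166) = 2*(-153)² - 1*112 = 2*23409 - 112 = 46818 - 112 = 46706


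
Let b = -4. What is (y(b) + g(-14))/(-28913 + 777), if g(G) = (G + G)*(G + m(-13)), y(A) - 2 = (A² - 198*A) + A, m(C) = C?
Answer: -781/14068 ≈ -0.055516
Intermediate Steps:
y(A) = 2 + A² - 197*A (y(A) = 2 + ((A² - 198*A) + A) = 2 + (A² - 197*A) = 2 + A² - 197*A)
g(G) = 2*G*(-13 + G) (g(G) = (G + G)*(G - 13) = (2*G)*(-13 + G) = 2*G*(-13 + G))
(y(b) + g(-14))/(-28913 + 777) = ((2 + (-4)² - 197*(-4)) + 2*(-14)*(-13 - 14))/(-28913 + 777) = ((2 + 16 + 788) + 2*(-14)*(-27))/(-28136) = (806 + 756)*(-1/28136) = 1562*(-1/28136) = -781/14068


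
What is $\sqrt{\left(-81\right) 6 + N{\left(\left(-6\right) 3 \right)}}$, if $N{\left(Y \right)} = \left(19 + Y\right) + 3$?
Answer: $i \sqrt{482} \approx 21.954 i$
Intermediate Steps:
$N{\left(Y \right)} = 22 + Y$
$\sqrt{\left(-81\right) 6 + N{\left(\left(-6\right) 3 \right)}} = \sqrt{\left(-81\right) 6 + \left(22 - 18\right)} = \sqrt{-486 + \left(22 - 18\right)} = \sqrt{-486 + 4} = \sqrt{-482} = i \sqrt{482}$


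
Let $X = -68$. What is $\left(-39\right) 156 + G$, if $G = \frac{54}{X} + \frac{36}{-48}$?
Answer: $- \frac{413817}{68} \approx -6085.5$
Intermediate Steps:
$G = - \frac{105}{68}$ ($G = \frac{54}{-68} + \frac{36}{-48} = 54 \left(- \frac{1}{68}\right) + 36 \left(- \frac{1}{48}\right) = - \frac{27}{34} - \frac{3}{4} = - \frac{105}{68} \approx -1.5441$)
$\left(-39\right) 156 + G = \left(-39\right) 156 - \frac{105}{68} = -6084 - \frac{105}{68} = - \frac{413817}{68}$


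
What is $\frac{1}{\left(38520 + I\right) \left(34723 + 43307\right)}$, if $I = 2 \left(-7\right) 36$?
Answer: $\frac{1}{2966388480} \approx 3.3711 \cdot 10^{-10}$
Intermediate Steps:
$I = -504$ ($I = \left(-14\right) 36 = -504$)
$\frac{1}{\left(38520 + I\right) \left(34723 + 43307\right)} = \frac{1}{\left(38520 - 504\right) \left(34723 + 43307\right)} = \frac{1}{38016 \cdot 78030} = \frac{1}{2966388480}$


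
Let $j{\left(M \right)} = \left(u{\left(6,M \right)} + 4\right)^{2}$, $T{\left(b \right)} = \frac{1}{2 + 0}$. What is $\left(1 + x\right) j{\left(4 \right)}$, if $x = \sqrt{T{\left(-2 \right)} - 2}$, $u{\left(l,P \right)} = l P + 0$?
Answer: $784 + 392 i \sqrt{6} \approx 784.0 + 960.2 i$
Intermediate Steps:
$T{\left(b \right)} = \frac{1}{2}$
$u{\left(l,P \right)} = P l$ ($u{\left(l,P \right)} = P l + 0 = P l$)
$j{\left(M \right)} = \left(4 + 6 M\right)^{2}$ ($j{\left(M \right)} = \left(M 6 + 4\right)^{2} = \left(6 M + 4\right)^{2} = \left(4 + 6 M\right)^{2}$)
$x = \frac{i \sqrt{6}}{2}$ ($x = \sqrt{\frac{1}{2} - 2} = \sqrt{- \frac{3}{2}} = \frac{i \sqrt{6}}{2} \approx 1.2247 i$)
$\left(1 + x\right) j{\left(4 \right)} = \left(1 + \frac{i \sqrt{6}}{2}\right) 4 \left(2 + 3 \cdot 4\right)^{2} = \left(1 + \frac{i \sqrt{6}}{2}\right) 4 \left(2 + 12\right)^{2} = \left(1 + \frac{i \sqrt{6}}{2}\right) 4 \cdot 14^{2} = \left(1 + \frac{i \sqrt{6}}{2}\right) 4 \cdot 196 = \left(1 + \frac{i \sqrt{6}}{2}\right) 784 = 784 + 392 i \sqrt{6}$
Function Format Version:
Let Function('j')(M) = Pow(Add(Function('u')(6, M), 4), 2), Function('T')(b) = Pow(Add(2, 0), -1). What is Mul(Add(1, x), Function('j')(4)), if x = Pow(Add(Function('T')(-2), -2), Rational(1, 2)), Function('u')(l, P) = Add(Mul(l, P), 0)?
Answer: Add(784, Mul(392, I, Pow(6, Rational(1, 2)))) ≈ Add(784.00, Mul(960.20, I))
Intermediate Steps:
Function('T')(b) = Rational(1, 2) (Function('T')(b) = Pow(2, -1) = Rational(1, 2))
Function('u')(l, P) = Mul(P, l) (Function('u')(l, P) = Add(Mul(P, l), 0) = Mul(P, l))
Function('j')(M) = Pow(Add(4, Mul(6, M)), 2) (Function('j')(M) = Pow(Add(Mul(M, 6), 4), 2) = Pow(Add(Mul(6, M), 4), 2) = Pow(Add(4, Mul(6, M)), 2))
x = Mul(Rational(1, 2), I, Pow(6, Rational(1, 2))) (x = Pow(Add(Rational(1, 2), -2), Rational(1, 2)) = Pow(Rational(-3, 2), Rational(1, 2)) = Mul(Rational(1, 2), I, Pow(6, Rational(1, 2))) ≈ Mul(1.2247, I))
Mul(Add(1, x), Function('j')(4)) = Mul(Add(1, Mul(Rational(1, 2), I, Pow(6, Rational(1, 2)))), Mul(4, Pow(Add(2, Mul(3, 4)), 2))) = Mul(Add(1, Mul(Rational(1, 2), I, Pow(6, Rational(1, 2)))), Mul(4, Pow(Add(2, 12), 2))) = Mul(Add(1, Mul(Rational(1, 2), I, Pow(6, Rational(1, 2)))), Mul(4, Pow(14, 2))) = Mul(Add(1, Mul(Rational(1, 2), I, Pow(6, Rational(1, 2)))), Mul(4, 196)) = Mul(Add(1, Mul(Rational(1, 2), I, Pow(6, Rational(1, 2)))), 784) = Add(784, Mul(392, I, Pow(6, Rational(1, 2))))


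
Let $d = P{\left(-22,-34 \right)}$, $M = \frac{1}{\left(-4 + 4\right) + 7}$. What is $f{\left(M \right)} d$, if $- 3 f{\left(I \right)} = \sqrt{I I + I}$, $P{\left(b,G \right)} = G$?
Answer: $\frac{68 \sqrt{2}}{21} \approx 4.5794$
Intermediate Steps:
$M = \frac{1}{7}$ ($M = \frac{1}{0 + 7} = \frac{1}{7} \approx 0.14286$)
$d = -34$
$f{\left(I \right)} = - \frac{\sqrt{I + I^{2}}}{3}$ ($f{\left(I \right)} = - \frac{\sqrt{I I + I}}{3} = - \frac{\sqrt{I^{2} + I}}{3} = - \frac{\sqrt{I + I^{2}}}{3}$)
$f{\left(M \right)} d = - \frac{\sqrt{\frac{1 + \frac{1}{7}}{7}}}{3} \left(-34\right) = - \frac{\sqrt{\frac{1}{7} \cdot \frac{8}{7}}}{3} \left(-34\right) = - \frac{\sqrt{\frac{8}{49}}}{3} \left(-34\right) = - \frac{\frac{2}{7} \sqrt{2}}{3} \left(-34\right) = - \frac{2 \sqrt{2}}{21} \left(-34\right) = \frac{68 \sqrt{2}}{21}$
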